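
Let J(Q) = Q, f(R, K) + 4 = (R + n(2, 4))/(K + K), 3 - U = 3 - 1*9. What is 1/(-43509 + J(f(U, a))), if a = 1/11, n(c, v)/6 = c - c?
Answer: -2/86927 ≈ -2.3008e-5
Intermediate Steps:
n(c, v) = 0 (n(c, v) = 6*(c - c) = 6*0 = 0)
a = 1/11 ≈ 0.090909
U = 9 (U = 3 - (3 - 1*9) = 3 - (3 - 9) = 3 - 1*(-6) = 3 + 6 = 9)
f(R, K) = -4 + R/(2*K) (f(R, K) = -4 + (R + 0)/(K + K) = -4 + R/((2*K)) = -4 + R*(1/(2*K)) = -4 + R/(2*K))
1/(-43509 + J(f(U, a))) = 1/(-43509 + (-4 + (½)*9/(1/11))) = 1/(-43509 + (-4 + (½)*9*11)) = 1/(-43509 + (-4 + 99/2)) = 1/(-43509 + 91/2) = 1/(-86927/2) = -2/86927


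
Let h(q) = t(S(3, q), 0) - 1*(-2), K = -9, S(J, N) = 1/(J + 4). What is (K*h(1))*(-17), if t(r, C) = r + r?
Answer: 2448/7 ≈ 349.71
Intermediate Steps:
S(J, N) = 1/(4 + J)
t(r, C) = 2*r
h(q) = 16/7 (h(q) = 2/(4 + 3) - 1*(-2) = 2/7 + 2 = 16/7)
(K*h(1))*(-17) = -9*16/7*(-17) = -144/7*(-17) = 2448/7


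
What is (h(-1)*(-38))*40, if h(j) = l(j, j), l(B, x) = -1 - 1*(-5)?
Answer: -6080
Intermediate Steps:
l(B, x) = 4 (l(B, x) = -1 + 5 = 4)
h(j) = 4
(h(-1)*(-38))*40 = (4*(-38))*40 = -152*40 = -6080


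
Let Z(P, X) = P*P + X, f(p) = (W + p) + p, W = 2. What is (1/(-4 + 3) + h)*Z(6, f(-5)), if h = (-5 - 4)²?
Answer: 2240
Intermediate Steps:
f(p) = 2 + 2*p (f(p) = (2 + p) + p = 2 + 2*p)
h = 81 (h = (-9)² = 81)
Z(P, X) = X + P² (Z(P, X) = P² + X = X + P²)
(1/(-4 + 3) + h)*Z(6, f(-5)) = (1/(-4 + 3) + 81)*((2 + 2*(-5)) + 6²) = (1/(-1) + 81)*((2 - 10) + 36) = (-1 + 81)*(-8 + 36) = 80*28 = 2240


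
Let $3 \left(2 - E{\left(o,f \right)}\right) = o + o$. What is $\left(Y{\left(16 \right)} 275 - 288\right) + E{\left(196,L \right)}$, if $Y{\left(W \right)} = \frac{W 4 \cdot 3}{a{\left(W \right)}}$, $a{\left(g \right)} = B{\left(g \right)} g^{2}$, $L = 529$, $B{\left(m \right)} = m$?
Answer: $- \frac{77525}{192} \approx -403.78$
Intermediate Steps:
$E{\left(o,f \right)} = 2 - \frac{2 o}{3}$ ($E{\left(o,f \right)} = 2 - \frac{o + o}{3} = 2 - \frac{2 o}{3}$)
$a{\left(g \right)} = g^{3}$ ($a{\left(g \right)} = g g^{2} = g^{3}$)
$Y{\left(W \right)} = \frac{12}{W^{2}}$ ($Y{\left(W \right)} = \frac{W 4 \cdot 3}{W^{3}} = \frac{4 W 3}{W^{3}} = \frac{12 W}{W^{3}} = \frac{12}{W^{2}}$)
$\left(Y{\left(16 \right)} 275 - 288\right) + E{\left(196,L \right)} = \left(\frac{12}{256} \cdot 275 - 288\right) + \left(2 - \frac{392}{3}\right) = \left(12 \cdot \frac{1}{256} \cdot 275 - 288\right) + \left(2 - \frac{392}{3}\right) = \left(\frac{3}{64} \cdot 275 - 288\right) - \frac{386}{3} = \left(\frac{825}{64} - 288\right) - \frac{386}{3} = - \frac{17607}{64} - \frac{386}{3} = - \frac{77525}{192}$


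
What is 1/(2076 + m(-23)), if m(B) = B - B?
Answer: 1/2076 ≈ 0.00048170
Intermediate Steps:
m(B) = 0
1/(2076 + m(-23)) = 1/(2076 + 0) = 1/2076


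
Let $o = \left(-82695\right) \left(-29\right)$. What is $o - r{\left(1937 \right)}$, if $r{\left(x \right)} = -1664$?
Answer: $2399819$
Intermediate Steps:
$o = 2398155$
$o - r{\left(1937 \right)} = 2398155 - -1664 = 2398155 + 1664 = 2399819$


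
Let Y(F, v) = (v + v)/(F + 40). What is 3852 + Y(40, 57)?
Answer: 154137/40 ≈ 3853.4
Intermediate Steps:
Y(F, v) = 2*v/(40 + F) (Y(F, v) = (2*v)/(40 + F) = 2*v/(40 + F))
3852 + Y(40, 57) = 3852 + 2*57/(40 + 40) = 3852 + 2*57/80 = 3852 + 2*57*(1/80) = 3852 + 57/40 = 154137/40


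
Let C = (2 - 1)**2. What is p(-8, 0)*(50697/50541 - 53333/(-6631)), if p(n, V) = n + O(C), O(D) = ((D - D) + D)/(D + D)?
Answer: -398904600/5879603 ≈ -67.845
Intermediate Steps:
C = 1 (C = 1**2 = 1)
O(D) = 1/2 (O(D) = (0 + D)/((2*D)) = D*(1/(2*D)) = 1/2)
p(n, V) = 1/2 + n (p(n, V) = n + 1/2 = 1/2 + n)
p(-8, 0)*(50697/50541 - 53333/(-6631)) = (1/2 - 8)*(50697/50541 - 53333/(-6631)) = -15*(50697*(1/50541) - 53333*(-1/6631))/2 = -15*(16899/16847 + 2807/349)/2 = -15/2*53187280/5879603 = -398904600/5879603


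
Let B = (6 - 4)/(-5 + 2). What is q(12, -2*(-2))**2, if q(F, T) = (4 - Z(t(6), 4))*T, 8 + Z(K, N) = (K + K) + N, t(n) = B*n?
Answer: 4096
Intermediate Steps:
B = -2/3 (B = 2/(-3) = 2*(-1/3) = -2/3 ≈ -0.66667)
t(n) = -2*n/3
Z(K, N) = -8 + N + 2*K (Z(K, N) = -8 + ((K + K) + N) = -8 + (2*K + N) = -8 + (N + 2*K) = -8 + N + 2*K)
q(F, T) = 16*T (q(F, T) = (4 - (-8 + 4 + 2*(-2/3*6)))*T = (4 - (-8 + 4 + 2*(-4)))*T = (4 - (-8 + 4 - 8))*T = (4 - 1*(-12))*T = (4 + 12)*T = 16*T)
q(12, -2*(-2))**2 = (16*(-2*(-2)))**2 = (16*4)**2 = 64**2 = 4096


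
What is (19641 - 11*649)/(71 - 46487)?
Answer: -6251/23208 ≈ -0.26935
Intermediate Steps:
(19641 - 11*649)/(71 - 46487) = (19641 - 7139)/(-46416) = 12502*(-1/46416) = -6251/23208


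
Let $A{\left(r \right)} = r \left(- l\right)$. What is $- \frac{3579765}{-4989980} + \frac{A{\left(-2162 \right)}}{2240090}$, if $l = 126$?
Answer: $\frac{937832621061}{1117800429820} \approx 0.839$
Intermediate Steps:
$A{\left(r \right)} = - 126 r$ ($A{\left(r \right)} = r \left(\left(-1\right) 126\right) = r \left(-126\right) = - 126 r$)
$- \frac{3579765}{-4989980} + \frac{A{\left(-2162 \right)}}{2240090} = - \frac{3579765}{-4989980} + \frac{\left(-126\right) \left(-2162\right)}{2240090} = \left(-3579765\right) \left(- \frac{1}{4989980}\right) + 272412 \cdot \frac{1}{2240090} = \frac{715953}{997996} + \frac{136206}{1120045} = \frac{937832621061}{1117800429820}$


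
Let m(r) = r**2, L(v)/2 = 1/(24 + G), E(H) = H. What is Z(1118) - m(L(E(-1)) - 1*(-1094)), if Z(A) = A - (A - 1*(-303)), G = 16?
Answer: -478899361/400 ≈ -1.1972e+6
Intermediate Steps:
L(v) = 1/20 (L(v) = 2/(24 + 16) = 2/40 = 2*(1/40) = 1/20)
Z(A) = -303 (Z(A) = A - (A + 303) = A - (303 + A) = A + (-303 - A) = -303)
Z(1118) - m(L(E(-1)) - 1*(-1094)) = -303 - (1/20 - 1*(-1094))**2 = -303 - (1/20 + 1094)**2 = -303 - (21881/20)**2 = -303 - 1*478778161/400 = -303 - 478778161/400 = -478899361/400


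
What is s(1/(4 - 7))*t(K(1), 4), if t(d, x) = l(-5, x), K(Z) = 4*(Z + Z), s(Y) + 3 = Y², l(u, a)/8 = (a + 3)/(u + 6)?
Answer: -1456/9 ≈ -161.78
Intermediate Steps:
l(u, a) = 8*(3 + a)/(6 + u) (l(u, a) = 8*((a + 3)/(u + 6)) = 8*((3 + a)/(6 + u)) = 8*(3 + a)/(6 + u))
s(Y) = -3 + Y²
K(Z) = 8*Z (K(Z) = 4*(2*Z) = 8*Z)
t(d, x) = 24 + 8*x (t(d, x) = 8*(3 + x)/(6 - 5) = 8*(3 + x)/1 = 8*1*(3 + x) = 24 + 8*x)
s(1/(4 - 7))*t(K(1), 4) = (-3 + (1/(4 - 7))²)*(24 + 8*4) = (-3 + (1/(-3))²)*(24 + 32) = (-3 + (-⅓)²)*56 = (-3 + ⅑)*56 = -26/9*56 = -1456/9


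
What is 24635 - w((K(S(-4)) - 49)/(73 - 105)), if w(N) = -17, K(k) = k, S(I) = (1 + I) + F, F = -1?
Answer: 24652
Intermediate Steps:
S(I) = I (S(I) = (1 + I) - 1 = I)
24635 - w((K(S(-4)) - 49)/(73 - 105)) = 24635 - 1*(-17) = 24635 + 17 = 24652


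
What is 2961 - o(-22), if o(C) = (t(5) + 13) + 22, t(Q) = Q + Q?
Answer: 2916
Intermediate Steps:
t(Q) = 2*Q
o(C) = 45 (o(C) = (2*5 + 13) + 22 = (10 + 13) + 22 = 23 + 22 = 45)
2961 - o(-22) = 2961 - 1*45 = 2961 - 45 = 2916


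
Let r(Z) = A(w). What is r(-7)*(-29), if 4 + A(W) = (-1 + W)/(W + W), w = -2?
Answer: 377/4 ≈ 94.250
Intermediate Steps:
A(W) = -4 + (-1 + W)/(2*W) (A(W) = -4 + (-1 + W)/(W + W) = -4 + (-1 + W)/((2*W)) = -4 + (-1 + W)*(1/(2*W)) = -4 + (-1 + W)/(2*W))
r(Z) = -13/4 (r(Z) = (½)*(-1 - 7*(-2))/(-2) = (½)*(-½)*(-1 + 14) = (½)*(-½)*13 = -13/4)
r(-7)*(-29) = -13/4*(-29) = 377/4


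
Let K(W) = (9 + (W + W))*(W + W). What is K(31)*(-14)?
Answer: -61628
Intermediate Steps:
K(W) = 2*W*(9 + 2*W) (K(W) = (9 + 2*W)*(2*W) = 2*W*(9 + 2*W))
K(31)*(-14) = (2*31*(9 + 2*31))*(-14) = (2*31*(9 + 62))*(-14) = (2*31*71)*(-14) = 4402*(-14) = -61628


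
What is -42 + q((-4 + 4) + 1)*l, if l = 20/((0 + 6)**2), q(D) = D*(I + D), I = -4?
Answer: -131/3 ≈ -43.667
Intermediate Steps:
q(D) = D*(-4 + D)
l = 5/9 (l = 20/(6**2) = 20/36 = 20*(1/36) = 5/9 ≈ 0.55556)
-42 + q((-4 + 4) + 1)*l = -42 + (((-4 + 4) + 1)*(-4 + ((-4 + 4) + 1)))*(5/9) = -42 + ((0 + 1)*(-4 + (0 + 1)))*(5/9) = -42 + (1*(-4 + 1))*(5/9) = -42 + (1*(-3))*(5/9) = -42 - 3*5/9 = -42 - 5/3 = -131/3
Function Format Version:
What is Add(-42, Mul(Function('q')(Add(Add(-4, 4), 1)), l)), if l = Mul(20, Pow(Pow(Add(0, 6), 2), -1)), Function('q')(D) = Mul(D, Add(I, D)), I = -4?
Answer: Rational(-131, 3) ≈ -43.667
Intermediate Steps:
Function('q')(D) = Mul(D, Add(-4, D))
l = Rational(5, 9) (l = Mul(20, Pow(Pow(6, 2), -1)) = Mul(20, Pow(36, -1)) = Mul(20, Rational(1, 36)) = Rational(5, 9) ≈ 0.55556)
Add(-42, Mul(Function('q')(Add(Add(-4, 4), 1)), l)) = Add(-42, Mul(Mul(Add(Add(-4, 4), 1), Add(-4, Add(Add(-4, 4), 1))), Rational(5, 9))) = Add(-42, Mul(Mul(Add(0, 1), Add(-4, Add(0, 1))), Rational(5, 9))) = Add(-42, Mul(Mul(1, Add(-4, 1)), Rational(5, 9))) = Add(-42, Mul(Mul(1, -3), Rational(5, 9))) = Add(-42, Mul(-3, Rational(5, 9))) = Add(-42, Rational(-5, 3)) = Rational(-131, 3)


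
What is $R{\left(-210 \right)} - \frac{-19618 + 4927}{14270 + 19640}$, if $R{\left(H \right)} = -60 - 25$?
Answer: $- \frac{2867659}{33910} \approx -84.567$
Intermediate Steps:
$R{\left(H \right)} = -85$
$R{\left(-210 \right)} - \frac{-19618 + 4927}{14270 + 19640} = -85 - \frac{-19618 + 4927}{14270 + 19640} = -85 - - \frac{14691}{33910} = -85 + \frac{14691}{33910} = - \frac{2867659}{33910}$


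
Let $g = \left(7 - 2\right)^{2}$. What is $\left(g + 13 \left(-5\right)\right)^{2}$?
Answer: $1600$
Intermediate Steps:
$g = 25$ ($g = 5^{2} = 25$)
$\left(g + 13 \left(-5\right)\right)^{2} = \left(25 + 13 \left(-5\right)\right)^{2} = \left(25 - 65\right)^{2} = \left(-40\right)^{2} = 1600$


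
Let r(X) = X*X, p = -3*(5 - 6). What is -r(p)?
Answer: -9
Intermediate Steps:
p = 3 (p = -3*(-1) = 3)
r(X) = X²
-r(p) = -1*3² = -1*9 = -9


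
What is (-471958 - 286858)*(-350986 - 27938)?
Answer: 287533593984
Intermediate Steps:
(-471958 - 286858)*(-350986 - 27938) = -758816*(-378924) = 287533593984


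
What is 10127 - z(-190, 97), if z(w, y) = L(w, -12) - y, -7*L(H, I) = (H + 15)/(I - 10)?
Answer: 224953/22 ≈ 10225.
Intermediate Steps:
L(H, I) = -(15 + H)/(7*(-10 + I)) (L(H, I) = -(H + 15)/(7*(I - 10)) = -(15 + H)/(7*(-10 + I)))
z(w, y) = 15/154 - y + w/154 (z(w, y) = (-15 - w)/(7*(-10 - 12)) - y = (⅐)*(-15 - w)/(-22) - y = (⅐)*(-1/22)*(-15 - w) - y = (15/154 + w/154) - y = 15/154 - y + w/154)
10127 - z(-190, 97) = 10127 - (15/154 - 1*97 + (1/154)*(-190)) = 10127 - (15/154 - 97 - 95/77) = 10127 - 1*(-2159/22) = 10127 + 2159/22 = 224953/22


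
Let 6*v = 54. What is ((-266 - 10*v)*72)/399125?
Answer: -25632/399125 ≈ -0.064220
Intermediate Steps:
v = 9 (v = (⅙)*54 = 9)
((-266 - 10*v)*72)/399125 = ((-266 - 10*9)*72)/399125 = ((-266 - 1*90)*72)*(1/399125) = ((-266 - 90)*72)*(1/399125) = -356*72*(1/399125) = -25632*1/399125 = -25632/399125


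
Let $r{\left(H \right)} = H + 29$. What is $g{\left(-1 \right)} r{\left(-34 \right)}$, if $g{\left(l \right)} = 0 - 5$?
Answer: $25$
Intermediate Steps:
$r{\left(H \right)} = 29 + H$
$g{\left(l \right)} = -5$
$g{\left(-1 \right)} r{\left(-34 \right)} = - 5 \left(29 - 34\right) = \left(-5\right) \left(-5\right) = 25$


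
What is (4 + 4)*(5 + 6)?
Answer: 88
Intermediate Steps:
(4 + 4)*(5 + 6) = 8*11 = 88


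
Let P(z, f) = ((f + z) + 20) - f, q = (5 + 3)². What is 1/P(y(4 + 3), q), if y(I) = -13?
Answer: ⅐ ≈ 0.14286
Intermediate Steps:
q = 64 (q = 8² = 64)
P(z, f) = 20 + z (P(z, f) = (20 + f + z) - f = 20 + z)
1/P(y(4 + 3), q) = 1/(20 - 13) = 1/7 = ⅐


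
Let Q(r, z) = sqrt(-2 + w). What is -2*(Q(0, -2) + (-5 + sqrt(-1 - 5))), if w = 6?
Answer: 6 - 2*I*sqrt(6) ≈ 6.0 - 4.899*I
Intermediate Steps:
Q(r, z) = 2 (Q(r, z) = sqrt(-2 + 6) = sqrt(4) = 2)
-2*(Q(0, -2) + (-5 + sqrt(-1 - 5))) = -2*(2 + (-5 + sqrt(-1 - 5))) = -2*(2 + (-5 + sqrt(-6))) = -2*(2 + (-5 + I*sqrt(6))) = -2*(-3 + I*sqrt(6)) = 6 - 2*I*sqrt(6)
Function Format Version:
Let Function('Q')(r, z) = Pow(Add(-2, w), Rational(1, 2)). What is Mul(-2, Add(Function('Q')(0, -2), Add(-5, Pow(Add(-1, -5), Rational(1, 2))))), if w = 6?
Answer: Add(6, Mul(-2, I, Pow(6, Rational(1, 2)))) ≈ Add(6.0000, Mul(-4.8990, I))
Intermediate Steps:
Function('Q')(r, z) = 2 (Function('Q')(r, z) = Pow(Add(-2, 6), Rational(1, 2)) = Pow(4, Rational(1, 2)) = 2)
Mul(-2, Add(Function('Q')(0, -2), Add(-5, Pow(Add(-1, -5), Rational(1, 2))))) = Mul(-2, Add(2, Add(-5, Pow(Add(-1, -5), Rational(1, 2))))) = Mul(-2, Add(2, Add(-5, Pow(-6, Rational(1, 2))))) = Mul(-2, Add(2, Add(-5, Mul(I, Pow(6, Rational(1, 2)))))) = Mul(-2, Add(-3, Mul(I, Pow(6, Rational(1, 2))))) = Add(6, Mul(-2, I, Pow(6, Rational(1, 2))))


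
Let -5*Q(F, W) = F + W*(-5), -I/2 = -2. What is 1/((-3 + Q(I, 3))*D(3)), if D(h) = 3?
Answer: -5/12 ≈ -0.41667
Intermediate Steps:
I = 4 (I = -2*(-2) = 4)
Q(F, W) = W - F/5 (Q(F, W) = -(F + W*(-5))/5 = -(F - 5*W)/5 = W - F/5)
1/((-3 + Q(I, 3))*D(3)) = 1/((-3 + (3 - ⅕*4))*3) = 1/((-3 + (3 - ⅘))*3) = 1/((-3 + 11/5)*3) = 1/(-⅘*3) = 1/(-12/5) = -5/12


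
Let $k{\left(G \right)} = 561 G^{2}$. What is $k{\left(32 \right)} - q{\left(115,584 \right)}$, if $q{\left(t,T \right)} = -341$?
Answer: $574805$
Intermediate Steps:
$k{\left(32 \right)} - q{\left(115,584 \right)} = 561 \cdot 32^{2} - -341 = 561 \cdot 1024 + 341 = 574464 + 341 = 574805$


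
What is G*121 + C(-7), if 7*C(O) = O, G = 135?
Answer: 16334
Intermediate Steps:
C(O) = O/7
G*121 + C(-7) = 135*121 + (1/7)*(-7) = 16335 - 1 = 16334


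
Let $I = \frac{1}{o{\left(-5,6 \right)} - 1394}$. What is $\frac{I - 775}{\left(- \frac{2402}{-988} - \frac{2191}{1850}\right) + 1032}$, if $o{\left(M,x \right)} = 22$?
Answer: $- \frac{242937695975}{323889513528} \approx -0.75006$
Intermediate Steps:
$I = - \frac{1}{1372}$ ($I = \frac{1}{22 - 1394} = \frac{1}{-1372} = - \frac{1}{1372} \approx -0.00072886$)
$\frac{I - 775}{\left(- \frac{2402}{-988} - \frac{2191}{1850}\right) + 1032} = \frac{- \frac{1}{1372} - 775}{\left(- \frac{2402}{-988} - \frac{2191}{1850}\right) + 1032} = - \frac{1063301}{1372 \left(\left(\left(-2402\right) \left(- \frac{1}{988}\right) - \frac{2191}{1850}\right) + 1032\right)} = - \frac{1063301}{1372 \left(\left(\frac{1201}{494} - \frac{2191}{1850}\right) + 1032\right)} = - \frac{1063301}{1372 \left(\frac{284874}{228475} + 1032\right)} = - \frac{1063301}{1372 \cdot \frac{236071074}{228475}} = \left(- \frac{1063301}{1372}\right) \frac{228475}{236071074} = - \frac{242937695975}{323889513528}$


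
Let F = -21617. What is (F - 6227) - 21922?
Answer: -49766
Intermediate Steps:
(F - 6227) - 21922 = (-21617 - 6227) - 21922 = -27844 - 21922 = -49766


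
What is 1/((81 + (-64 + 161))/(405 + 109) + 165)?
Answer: 257/42494 ≈ 0.0060479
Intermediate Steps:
1/((81 + (-64 + 161))/(405 + 109) + 165) = 1/((81 + 97)/514 + 165) = 1/(178*(1/514) + 165) = 1/(89/257 + 165) = 1/(42494/257) = 257/42494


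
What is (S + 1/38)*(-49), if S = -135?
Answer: 251321/38 ≈ 6613.7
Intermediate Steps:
(S + 1/38)*(-49) = (-135 + 1/38)*(-49) = -5129/38*(-49) = 251321/38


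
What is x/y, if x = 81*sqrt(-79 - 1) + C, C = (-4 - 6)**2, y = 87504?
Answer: 25/21876 + 27*I*sqrt(5)/7292 ≈ 0.0011428 + 0.0082795*I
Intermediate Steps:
C = 100 (C = (-10)**2 = 100)
x = 100 + 324*I*sqrt(5) (x = 81*sqrt(-79 - 1) + 100 = 81*sqrt(-80) + 100 = 81*(4*I*sqrt(5)) + 100 = 324*I*sqrt(5) + 100 = 100 + 324*I*sqrt(5) ≈ 100.0 + 724.49*I)
x/y = (100 + 324*I*sqrt(5))/87504 = (100 + 324*I*sqrt(5))*(1/87504) = 25/21876 + 27*I*sqrt(5)/7292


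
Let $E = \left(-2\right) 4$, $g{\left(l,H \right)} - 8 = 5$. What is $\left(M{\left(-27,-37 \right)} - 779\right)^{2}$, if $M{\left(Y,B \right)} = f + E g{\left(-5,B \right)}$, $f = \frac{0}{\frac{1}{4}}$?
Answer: $779689$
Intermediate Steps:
$g{\left(l,H \right)} = 13$ ($g{\left(l,H \right)} = 8 + 5 = 13$)
$E = -8$
$f = 0$ ($f = 0 \frac{1}{\frac{1}{4}} = 0 \cdot 4 = 0$)
$M{\left(Y,B \right)} = -104$ ($M{\left(Y,B \right)} = 0 - 104 = -104$)
$\left(M{\left(-27,-37 \right)} - 779\right)^{2} = \left(-104 - 779\right)^{2} = \left(-883\right)^{2} = 779689$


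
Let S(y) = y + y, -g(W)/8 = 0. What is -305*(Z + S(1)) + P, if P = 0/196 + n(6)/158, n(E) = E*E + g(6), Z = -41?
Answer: 939723/79 ≈ 11895.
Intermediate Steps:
g(W) = 0 (g(W) = -8*0 = 0)
S(y) = 2*y
n(E) = E**2 (n(E) = E*E + 0 = E**2 + 0 = E**2)
P = 18/79 (P = 0/196 + 6**2/158 = 0*(1/196) + 36*(1/158) = 0 + 18/79 = 18/79 ≈ 0.22785)
-305*(Z + S(1)) + P = -305*(-41 + 2*1) + 18/79 = -305*(-41 + 2) + 18/79 = -305*(-39) + 18/79 = 11895 + 18/79 = 939723/79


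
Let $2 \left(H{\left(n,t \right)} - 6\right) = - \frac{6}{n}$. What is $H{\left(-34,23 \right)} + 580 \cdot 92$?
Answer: $\frac{1814447}{34} \approx 53366.0$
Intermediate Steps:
$H{\left(n,t \right)} = 6 - \frac{3}{n}$ ($H{\left(n,t \right)} = 6 + \frac{\left(-6\right) \frac{1}{n}}{2} = 6 - \frac{3}{n}$)
$H{\left(-34,23 \right)} + 580 \cdot 92 = \left(6 - \frac{3}{-34}\right) + 580 \cdot 92 = \left(6 - - \frac{3}{34}\right) + 53360 = \left(6 + \frac{3}{34}\right) + 53360 = \frac{207}{34} + 53360 = \frac{1814447}{34}$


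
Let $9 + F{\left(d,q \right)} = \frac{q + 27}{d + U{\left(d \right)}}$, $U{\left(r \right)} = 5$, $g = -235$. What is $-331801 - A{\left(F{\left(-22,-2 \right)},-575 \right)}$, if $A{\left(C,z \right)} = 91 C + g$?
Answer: $- \frac{5620424}{17} \approx -3.3061 \cdot 10^{5}$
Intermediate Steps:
$F{\left(d,q \right)} = -9 + \frac{27 + q}{5 + d}$ ($F{\left(d,q \right)} = -9 + \frac{q + 27}{d + 5} = -9 + \frac{27 + q}{5 + d}$)
$A{\left(C,z \right)} = -235 + 91 C$ ($A{\left(C,z \right)} = 91 C - 235 = -235 + 91 C$)
$-331801 - A{\left(F{\left(-22,-2 \right)},-575 \right)} = -331801 - \left(-235 + 91 \frac{-18 - 2 - -198}{5 - 22}\right) = -331801 - \left(-235 + 91 \frac{-18 - 2 + 198}{-17}\right) = -331801 - \left(-235 + 91 \left(\left(- \frac{1}{17}\right) 178\right)\right) = -331801 - \left(-235 + 91 \left(- \frac{178}{17}\right)\right) = -331801 - \left(-235 - \frac{16198}{17}\right) = -331801 - - \frac{20193}{17} = -331801 + \frac{20193}{17} = - \frac{5620424}{17}$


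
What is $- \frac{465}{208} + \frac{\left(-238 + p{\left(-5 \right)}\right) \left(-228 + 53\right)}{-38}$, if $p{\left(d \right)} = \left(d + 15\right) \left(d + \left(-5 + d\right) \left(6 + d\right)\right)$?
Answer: $- \frac{7070435}{3952} \approx -1789.1$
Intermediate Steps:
$p{\left(d \right)} = \left(15 + d\right) \left(d + \left(-5 + d\right) \left(6 + d\right)\right)$
$- \frac{465}{208} + \frac{\left(-238 + p{\left(-5 \right)}\right) \left(-228 + 53\right)}{-38} = - \frac{465}{208} + \frac{\left(-238 + \left(-450 + \left(-5\right)^{3} + 17 \left(-5\right)^{2}\right)\right) \left(-228 + 53\right)}{-38} = \left(-465\right) \frac{1}{208} + \left(-238 - 150\right) \left(-175\right) \left(- \frac{1}{38}\right) = - \frac{465}{208} + \left(-238 - 150\right) \left(-175\right) \left(- \frac{1}{38}\right) = - \frac{465}{208} + \left(-388\right) \left(-175\right) \left(- \frac{1}{38}\right) = - \frac{465}{208} + 67900 \left(- \frac{1}{38}\right) = - \frac{465}{208} - \frac{33950}{19} = - \frac{7070435}{3952}$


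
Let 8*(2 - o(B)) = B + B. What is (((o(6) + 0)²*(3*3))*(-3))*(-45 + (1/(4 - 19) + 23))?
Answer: 2979/20 ≈ 148.95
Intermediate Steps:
o(B) = 2 - B/4 (o(B) = 2 - (B + B)/8 = 2 - B/4)
(((o(6) + 0)²*(3*3))*(-3))*(-45 + (1/(4 - 19) + 23)) = ((((2 - ¼*6) + 0)²*(3*3))*(-3))*(-45 + (1/(4 - 19) + 23)) = ((((2 - 3/2) + 0)²*9)*(-3))*(-45 + (1/(-15) + 23)) = (((½ + 0)²*9)*(-3))*(-45 + (-1/15 + 23)) = (((½)²*9)*(-3))*(-45 + 344/15) = (((¼)*9)*(-3))*(-331/15) = ((9/4)*(-3))*(-331/15) = -27/4*(-331/15) = 2979/20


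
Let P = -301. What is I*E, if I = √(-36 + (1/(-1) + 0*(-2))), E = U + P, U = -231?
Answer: -532*I*√37 ≈ -3236.0*I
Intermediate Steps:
E = -532 (E = -231 - 301 = -532)
I = I*√37 (I = √(-36 + (-1 + 0)) = √(-36 - 1) = √(-37) = I*√37 ≈ 6.0828*I)
I*E = (I*√37)*(-532) = -532*I*√37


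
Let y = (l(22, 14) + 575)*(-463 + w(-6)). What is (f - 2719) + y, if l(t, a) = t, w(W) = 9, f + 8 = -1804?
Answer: -275569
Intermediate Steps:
f = -1812 (f = -8 - 1804 = -1812)
y = -271038 (y = (22 + 575)*(-463 + 9) = 597*(-454) = -271038)
(f - 2719) + y = (-1812 - 2719) - 271038 = -4531 - 271038 = -275569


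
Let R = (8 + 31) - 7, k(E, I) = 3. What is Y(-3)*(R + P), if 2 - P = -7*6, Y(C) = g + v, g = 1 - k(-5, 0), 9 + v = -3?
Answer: -1064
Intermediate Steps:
v = -12 (v = -9 - 3 = -12)
R = 32 (R = 39 - 7 = 32)
g = -2 (g = 1 - 1*3 = 1 - 3 = -2)
Y(C) = -14 (Y(C) = -2 - 12 = -14)
P = 44 (P = 2 - (-7)*6 = 2 - 1*(-42) = 2 + 42 = 44)
Y(-3)*(R + P) = -14*(32 + 44) = -14*76 = -1064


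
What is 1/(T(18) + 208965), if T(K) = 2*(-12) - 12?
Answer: 1/208929 ≈ 4.7863e-6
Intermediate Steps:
T(K) = -36 (T(K) = -24 - 12 = -36)
1/(T(18) + 208965) = 1/(-36 + 208965) = 1/208929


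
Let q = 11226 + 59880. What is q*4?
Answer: 284424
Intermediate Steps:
q = 71106
q*4 = 71106*4 = 284424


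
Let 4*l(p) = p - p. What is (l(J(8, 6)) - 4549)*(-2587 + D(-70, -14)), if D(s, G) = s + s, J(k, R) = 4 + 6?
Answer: 12405123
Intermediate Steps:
J(k, R) = 10
D(s, G) = 2*s
l(p) = 0 (l(p) = (p - p)/4 = (¼)*0 = 0)
(l(J(8, 6)) - 4549)*(-2587 + D(-70, -14)) = (0 - 4549)*(-2587 + 2*(-70)) = -4549*(-2587 - 140) = -4549*(-2727) = 12405123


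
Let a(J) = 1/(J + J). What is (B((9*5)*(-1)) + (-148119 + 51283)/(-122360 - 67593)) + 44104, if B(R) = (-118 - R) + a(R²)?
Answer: 33873865574903/769309650 ≈ 44032.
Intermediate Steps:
a(J) = 1/(2*J)
B(R) = -118 + 1/(2*R²) - R (B(R) = (-118 - R) + 1/(2*(R²)) = (-118 - R) + 1/(2*R²) = -118 + 1/(2*R²) - R)
(B((9*5)*(-1)) + (-148119 + 51283)/(-122360 - 67593)) + 44104 = ((-118 + 1/(2*((9*5)*(-1))²) - 9*5*(-1)) + (-148119 + 51283)/(-122360 - 67593)) + 44104 = ((-118 + 1/(2*(45*(-1))²) - 45*(-1)) - 96836/(-189953)) + 44104 = ((-118 + (½)/(-45)² - 1*(-45)) - 96836*(-1/189953)) + 44104 = ((-118 + (½)*(1/2025) + 45) + 96836/189953) + 44104 = ((-118 + 1/4050 + 45) + 96836/189953) + 44104 = (-295649/4050 + 96836/189953) + 44104 = -55767228697/769309650 + 44104 = 33873865574903/769309650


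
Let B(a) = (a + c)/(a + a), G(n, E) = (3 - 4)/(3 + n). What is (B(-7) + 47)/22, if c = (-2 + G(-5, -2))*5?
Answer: 1345/616 ≈ 2.1834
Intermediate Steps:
G(n, E) = -1/(3 + n)
c = -15/2 (c = (-2 - 1/(3 - 5))*5 = (-2 - 1/(-2))*5 = (-2 - 1*(-½))*5 = (-2 + ½)*5 = -3/2*5 = -15/2 ≈ -7.5000)
B(a) = (-15/2 + a)/(2*a) (B(a) = (a - 15/2)/(a + a) = (-15/2 + a)/((2*a)) = (-15/2 + a)*(1/(2*a)) = (-15/2 + a)/(2*a))
(B(-7) + 47)/22 = ((¼)*(-15 + 2*(-7))/(-7) + 47)/22 = ((¼)*(-⅐)*(-15 - 14) + 47)/22 = ((¼)*(-⅐)*(-29) + 47)/22 = (29/28 + 47)/22 = (1/22)*(1345/28) = 1345/616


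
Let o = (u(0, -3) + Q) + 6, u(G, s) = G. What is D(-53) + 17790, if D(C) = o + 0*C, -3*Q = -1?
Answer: 53389/3 ≈ 17796.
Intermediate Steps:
Q = ⅓ (Q = -⅓*(-1) = ⅓ ≈ 0.33333)
o = 19/3 (o = (0 + ⅓) + 6 = ⅓ + 6 = 19/3 ≈ 6.3333)
D(C) = 19/3 (D(C) = 19/3 + 0*C = 19/3 + 0 = 19/3)
D(-53) + 17790 = 19/3 + 17790 = 53389/3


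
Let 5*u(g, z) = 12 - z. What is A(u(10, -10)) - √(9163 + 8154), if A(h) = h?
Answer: 22/5 - √17317 ≈ -127.19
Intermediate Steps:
u(g, z) = 12/5 - z/5 (u(g, z) = (12 - z)/5 = 12/5 - z/5)
A(u(10, -10)) - √(9163 + 8154) = (12/5 - ⅕*(-10)) - √(9163 + 8154) = (12/5 + 2) - √17317 = 22/5 - √17317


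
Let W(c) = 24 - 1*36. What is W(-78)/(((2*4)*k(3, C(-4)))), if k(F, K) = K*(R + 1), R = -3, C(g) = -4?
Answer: -3/16 ≈ -0.18750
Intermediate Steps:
W(c) = -12 (W(c) = 24 - 36 = -12)
k(F, K) = -2*K (k(F, K) = K*(-3 + 1) = K*(-2) = -2*K)
W(-78)/(((2*4)*k(3, C(-4)))) = -12/((2*4)*(-2*(-4))) = -12/(8*8) = -12/64 = -12*1/64 = -3/16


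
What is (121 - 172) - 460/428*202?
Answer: -28687/107 ≈ -268.10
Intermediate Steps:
(121 - 172) - 460/428*202 = -51 - 460*1/428*202 = -51 - 115/107*202 = -51 - 23230/107 = -28687/107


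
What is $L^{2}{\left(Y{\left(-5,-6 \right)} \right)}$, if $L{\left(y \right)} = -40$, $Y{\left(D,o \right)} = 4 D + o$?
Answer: $1600$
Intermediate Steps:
$Y{\left(D,o \right)} = o + 4 D$
$L^{2}{\left(Y{\left(-5,-6 \right)} \right)} = \left(-40\right)^{2} = 1600$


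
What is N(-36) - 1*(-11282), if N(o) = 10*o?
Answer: 10922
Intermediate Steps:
N(-36) - 1*(-11282) = 10*(-36) - 1*(-11282) = -360 + 11282 = 10922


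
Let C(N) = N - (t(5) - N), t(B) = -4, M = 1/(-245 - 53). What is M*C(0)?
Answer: -2/149 ≈ -0.013423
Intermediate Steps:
M = -1/298 (M = 1/(-298) = -1/298 ≈ -0.0033557)
C(N) = 4 + 2*N (C(N) = N - (-4 - N) = N + (4 + N) = 4 + 2*N)
M*C(0) = -(4 + 2*0)/298 = -(4 + 0)/298 = -1/298*4 = -2/149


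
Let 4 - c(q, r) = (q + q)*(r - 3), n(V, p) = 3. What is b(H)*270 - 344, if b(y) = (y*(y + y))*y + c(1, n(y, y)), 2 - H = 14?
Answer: -932384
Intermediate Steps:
H = -12 (H = 2 - 1*14 = 2 - 14 = -12)
c(q, r) = 4 - 2*q*(-3 + r) (c(q, r) = 4 - (q + q)*(r - 3) = 4 - 2*q*(-3 + r))
b(y) = 4 + 2*y³ (b(y) = (y*(y + y))*y + (4 + 6*1 - 2*1*3) = (y*(2*y))*y + (4 + 6 - 6) = (2*y²)*y + 4 = 2*y³ + 4 = 4 + 2*y³)
b(H)*270 - 344 = (4 + 2*(-12)³)*270 - 344 = (4 + 2*(-1728))*270 - 344 = (4 - 3456)*270 - 344 = -3452*270 - 344 = -932040 - 344 = -932384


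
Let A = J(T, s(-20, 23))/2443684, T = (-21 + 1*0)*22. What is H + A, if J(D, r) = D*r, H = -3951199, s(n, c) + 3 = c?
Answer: -2413870446589/610921 ≈ -3.9512e+6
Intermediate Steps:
s(n, c) = -3 + c
T = -462 (T = (-21 + 0)*22 = -21*22 = -462)
A = -2310/610921 (A = -462*(-3 + 23)/2443684 = -462*20*(1/2443684) = -9240*1/2443684 = -2310/610921 ≈ -0.0037812)
H + A = -3951199 - 2310/610921 = -2413870446589/610921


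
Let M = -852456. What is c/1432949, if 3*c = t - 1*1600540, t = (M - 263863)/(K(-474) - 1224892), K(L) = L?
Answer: -93392675301/250840997762 ≈ -0.37232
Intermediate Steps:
t = 1116319/1225366 (t = (-852456 - 263863)/(-474 - 1224892) = -1116319/(-1225366) = -1116319*(-1/1225366) = 1116319/1225366 ≈ 0.91101)
c = -653748727107/1225366 (c = (1116319/1225366 - 1*1600540)/3 = (1116319/1225366 - 1600540)/3 = (⅓)*(-1961246181321/1225366) = -653748727107/1225366 ≈ -5.3351e+5)
c/1432949 = -653748727107/1225366/1432949 = -653748727107/1225366*1/1432949 = -93392675301/250840997762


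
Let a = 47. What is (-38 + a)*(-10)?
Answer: -90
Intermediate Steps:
(-38 + a)*(-10) = (-38 + 47)*(-10) = 9*(-10) = -90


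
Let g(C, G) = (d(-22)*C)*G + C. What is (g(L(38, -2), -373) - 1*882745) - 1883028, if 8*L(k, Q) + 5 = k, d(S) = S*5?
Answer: -20772161/8 ≈ -2.5965e+6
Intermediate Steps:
d(S) = 5*S
L(k, Q) = -5/8 + k/8
g(C, G) = C - 110*C*G (g(C, G) = ((5*(-22))*C)*G + C = (-110*C)*G + C = -110*C*G + C = C - 110*C*G)
(g(L(38, -2), -373) - 1*882745) - 1883028 = ((-5/8 + (1/8)*38)*(1 - 110*(-373)) - 1*882745) - 1883028 = ((-5/8 + 19/4)*(1 + 41030) - 882745) - 1883028 = ((33/8)*41031 - 882745) - 1883028 = (1354023/8 - 882745) - 1883028 = -5707937/8 - 1883028 = -20772161/8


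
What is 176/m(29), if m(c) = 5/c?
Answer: 5104/5 ≈ 1020.8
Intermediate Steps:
176/m(29) = 176/((5/29)) = 176/((5*(1/29))) = 176/(5/29) = 176*(29/5) = 5104/5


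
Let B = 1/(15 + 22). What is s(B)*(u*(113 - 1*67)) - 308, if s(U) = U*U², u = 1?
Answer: -15601078/50653 ≈ -308.00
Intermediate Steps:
B = 1/37 ≈ 0.027027
s(U) = U³
s(B)*(u*(113 - 1*67)) - 308 = (1/37)³*(1*(113 - 1*67)) - 308 = (1*(113 - 67))/50653 - 308 = (1*46)/50653 - 308 = (1/50653)*46 - 308 = 46/50653 - 308 = -15601078/50653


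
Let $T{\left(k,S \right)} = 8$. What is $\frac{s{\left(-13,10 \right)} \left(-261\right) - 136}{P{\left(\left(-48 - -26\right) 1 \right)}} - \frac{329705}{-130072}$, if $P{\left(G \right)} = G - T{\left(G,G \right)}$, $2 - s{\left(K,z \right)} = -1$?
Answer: $\frac{64713659}{1951080} \approx 33.168$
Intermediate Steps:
$s{\left(K,z \right)} = 3$ ($s{\left(K,z \right)} = 2 - -1 = 2 + 1 = 3$)
$P{\left(G \right)} = -8 + G$ ($P{\left(G \right)} = G - 8 = -8 + G$)
$\frac{s{\left(-13,10 \right)} \left(-261\right) - 136}{P{\left(\left(-48 - -26\right) 1 \right)}} - \frac{329705}{-130072} = \frac{3 \left(-261\right) - 136}{-8 + \left(-48 - -26\right) 1} - \frac{329705}{-130072} = \frac{-783 - 136}{-8 + \left(-48 + 26\right) 1} - - \frac{329705}{130072} = - \frac{919}{-8 - 22} + \frac{329705}{130072} = - \frac{919}{-30} + \frac{329705}{130072} = \left(-919\right) \left(- \frac{1}{30}\right) + \frac{329705}{130072} = \frac{919}{30} + \frac{329705}{130072} = \frac{64713659}{1951080}$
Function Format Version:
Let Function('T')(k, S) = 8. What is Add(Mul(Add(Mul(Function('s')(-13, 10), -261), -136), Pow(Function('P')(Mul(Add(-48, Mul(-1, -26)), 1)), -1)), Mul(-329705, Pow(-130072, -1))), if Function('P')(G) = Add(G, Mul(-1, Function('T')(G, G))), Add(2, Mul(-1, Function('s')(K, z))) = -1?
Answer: Rational(64713659, 1951080) ≈ 33.168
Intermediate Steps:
Function('s')(K, z) = 3 (Function('s')(K, z) = Add(2, Mul(-1, -1)) = Add(2, 1) = 3)
Function('P')(G) = Add(-8, G) (Function('P')(G) = Add(G, Mul(-1, 8)) = Add(G, -8) = Add(-8, G))
Add(Mul(Add(Mul(Function('s')(-13, 10), -261), -136), Pow(Function('P')(Mul(Add(-48, Mul(-1, -26)), 1)), -1)), Mul(-329705, Pow(-130072, -1))) = Add(Mul(Add(Mul(3, -261), -136), Pow(Add(-8, Mul(Add(-48, Mul(-1, -26)), 1)), -1)), Mul(-329705, Pow(-130072, -1))) = Add(Mul(Add(-783, -136), Pow(Add(-8, Mul(Add(-48, 26), 1)), -1)), Mul(-329705, Rational(-1, 130072))) = Add(Mul(-919, Pow(Add(-8, Mul(-22, 1)), -1)), Rational(329705, 130072)) = Add(Mul(-919, Pow(Add(-8, -22), -1)), Rational(329705, 130072)) = Add(Mul(-919, Pow(-30, -1)), Rational(329705, 130072)) = Add(Mul(-919, Rational(-1, 30)), Rational(329705, 130072)) = Add(Rational(919, 30), Rational(329705, 130072)) = Rational(64713659, 1951080)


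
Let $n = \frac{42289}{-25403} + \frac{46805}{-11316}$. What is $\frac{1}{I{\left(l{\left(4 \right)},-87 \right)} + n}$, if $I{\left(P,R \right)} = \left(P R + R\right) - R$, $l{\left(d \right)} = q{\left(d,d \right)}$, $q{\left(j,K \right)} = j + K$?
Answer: $- \frac{12498276}{8771301389} \approx -0.0014249$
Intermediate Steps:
$q{\left(j,K \right)} = K + j$
$l{\left(d \right)} = 2 d$ ($l{\left(d \right)} = d + d = 2 d$)
$I{\left(P,R \right)} = P R$ ($I{\left(P,R \right)} = \left(R + P R\right) - R = P R$)
$n = - \frac{72501293}{12498276}$ ($n = 42289 \left(- \frac{1}{25403}\right) + 46805 \left(- \frac{1}{11316}\right) = - \frac{42289}{25403} - \frac{2035}{492} = - \frac{72501293}{12498276} \approx -5.8009$)
$\frac{1}{I{\left(l{\left(4 \right)},-87 \right)} + n} = \frac{1}{2 \cdot 4 \left(-87\right) - \frac{72501293}{12498276}} = \frac{1}{8 \left(-87\right) - \frac{72501293}{12498276}} = \frac{1}{-696 - \frac{72501293}{12498276}} = \frac{1}{- \frac{8771301389}{12498276}} = - \frac{12498276}{8771301389}$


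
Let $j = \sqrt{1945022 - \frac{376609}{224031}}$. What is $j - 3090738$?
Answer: $-3090738 + \frac{\sqrt{97620353834611263}}{224031} \approx -3.0893 \cdot 10^{6}$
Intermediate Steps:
$j = \frac{\sqrt{97620353834611263}}{224031}$ ($j = \sqrt{1945022 - \frac{376609}{224031}} = \sqrt{\frac{435744847073}{224031}} = \frac{\sqrt{97620353834611263}}{224031} \approx 1394.6$)
$j - 3090738 = \frac{\sqrt{97620353834611263}}{224031} - 3090738 = -3090738 + \frac{\sqrt{97620353834611263}}{224031}$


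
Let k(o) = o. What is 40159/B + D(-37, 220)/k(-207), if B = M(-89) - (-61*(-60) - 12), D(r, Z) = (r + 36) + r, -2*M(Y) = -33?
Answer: -1816648/167049 ≈ -10.875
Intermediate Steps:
M(Y) = 33/2 (M(Y) = -½*(-33) = 33/2)
D(r, Z) = 36 + 2*r (D(r, Z) = (36 + r) + r = 36 + 2*r)
B = -7263/2 (B = 33/2 - (-61*(-60) - 12) = 33/2 - (3660 - 12) = 33/2 - 1*3648 = 33/2 - 3648 = -7263/2 ≈ -3631.5)
40159/B + D(-37, 220)/k(-207) = 40159/(-7263/2) + (36 + 2*(-37))/(-207) = 40159*(-2/7263) + (36 - 74)*(-1/207) = -80318/7263 - 38*(-1/207) = -80318/7263 + 38/207 = -1816648/167049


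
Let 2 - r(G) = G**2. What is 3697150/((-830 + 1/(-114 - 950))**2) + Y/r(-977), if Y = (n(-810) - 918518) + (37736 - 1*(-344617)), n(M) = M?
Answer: 4413988431301113775/744438185134751807 ≈ 5.9293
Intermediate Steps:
Y = -536975 (Y = (-810 - 918518) + (37736 - 1*(-344617)) = -919328 + (37736 + 344617) = -919328 + 382353 = -536975)
r(G) = 2 - G**2
3697150/((-830 + 1/(-114 - 950))**2) + Y/r(-977) = 3697150/((-830 + 1/(-114 - 950))**2) - 536975/(2 - 1*(-977)**2) = 3697150/((-830 + 1/(-1064))**2) - 536975/(2 - 1*954529) = 3697150/((-830 - 1/1064)**2) - 536975/(2 - 954529) = 3697150/((-883121/1064)**2) - 536975/(-954527) = 3697150/(779902700641/1132096) - 536975*(-1/954527) = 3697150*(1132096/779902700641) + 536975/954527 = 4185528726400/779902700641 + 536975/954527 = 4413988431301113775/744438185134751807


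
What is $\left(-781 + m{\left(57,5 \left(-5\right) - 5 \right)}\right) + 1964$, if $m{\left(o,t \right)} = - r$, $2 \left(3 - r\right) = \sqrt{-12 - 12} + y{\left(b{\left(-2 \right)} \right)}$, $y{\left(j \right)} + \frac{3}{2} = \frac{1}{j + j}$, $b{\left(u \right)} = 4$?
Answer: $\frac{18869}{16} + i \sqrt{6} \approx 1179.3 + 2.4495 i$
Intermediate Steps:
$y{\left(j \right)} = - \frac{3}{2} + \frac{1}{2 j}$ ($y{\left(j \right)} = - \frac{3}{2} + \frac{1}{j + j} = - \frac{3}{2} + \frac{1}{2 j}$)
$r = \frac{59}{16} - i \sqrt{6}$ ($r = 3 - \frac{\sqrt{-12 - 12} + \frac{1 - 12}{2 \cdot 4}}{2} = 3 - \frac{\sqrt{-24} + \frac{1}{2} \cdot \frac{1}{4} \left(1 - 12\right)}{2} = 3 - \frac{2 i \sqrt{6} + \frac{1}{2} \cdot \frac{1}{4} \left(-11\right)}{2} = 3 - \frac{2 i \sqrt{6} - \frac{11}{8}}{2} = 3 - \frac{- \frac{11}{8} + 2 i \sqrt{6}}{2} = 3 + \left(\frac{11}{16} - i \sqrt{6}\right) = \frac{59}{16} - i \sqrt{6} \approx 3.6875 - 2.4495 i$)
$m{\left(o,t \right)} = - \frac{59}{16} + i \sqrt{6}$ ($m{\left(o,t \right)} = - (\frac{59}{16} - i \sqrt{6}) = - \frac{59}{16} + i \sqrt{6}$)
$\left(-781 + m{\left(57,5 \left(-5\right) - 5 \right)}\right) + 1964 = \left(-781 - \left(\frac{59}{16} - i \sqrt{6}\right)\right) + 1964 = \left(- \frac{12555}{16} + i \sqrt{6}\right) + 1964 = \frac{18869}{16} + i \sqrt{6}$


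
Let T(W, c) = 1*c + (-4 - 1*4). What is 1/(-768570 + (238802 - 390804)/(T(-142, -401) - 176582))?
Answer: -176991/136029820868 ≈ -1.3011e-6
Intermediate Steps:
T(W, c) = -8 + c (T(W, c) = c + (-4 - 4) = c - 8 = -8 + c)
1/(-768570 + (238802 - 390804)/(T(-142, -401) - 176582)) = 1/(-768570 + (238802 - 390804)/((-8 - 401) - 176582)) = 1/(-768570 - 152002/(-409 - 176582)) = 1/(-768570 - 152002/(-176991)) = 1/(-768570 - 152002*(-1/176991)) = 1/(-768570 + 152002/176991) = 1/(-136029820868/176991) = -176991/136029820868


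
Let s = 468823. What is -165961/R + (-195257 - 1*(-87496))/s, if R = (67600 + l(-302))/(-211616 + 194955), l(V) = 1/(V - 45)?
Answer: 449824443446563962/10997274406777 ≈ 40903.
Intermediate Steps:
l(V) = 1/(-45 + V)
R = -23457199/5781367 (R = (67600 + 1/(-45 - 302))/(-211616 + 194955) = (67600 + 1/(-347))/(-16661) = (67600 - 1/347)*(-1/16661) = (23457199/347)*(-1/16661) = -23457199/5781367 ≈ -4.0574)
-165961/R + (-195257 - 1*(-87496))/s = -165961/(-23457199/5781367) + (-195257 - 1*(-87496))/468823 = -165961*(-5781367/23457199) + (-195257 + 87496)*(1/468823) = 959481448687/23457199 - 107761*1/468823 = 959481448687/23457199 - 107761/468823 = 449824443446563962/10997274406777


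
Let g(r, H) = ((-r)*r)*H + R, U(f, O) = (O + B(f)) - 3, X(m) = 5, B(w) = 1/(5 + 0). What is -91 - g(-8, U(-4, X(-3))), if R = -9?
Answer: 294/5 ≈ 58.800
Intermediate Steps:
B(w) = 1/5
U(f, O) = -14/5 + O (U(f, O) = (O + 1/5) - 3 = (1/5 + O) - 3 = -14/5 + O)
g(r, H) = -9 - H*r**2 (g(r, H) = ((-r)*r)*H - 9 = (-r**2)*H - 9 = -H*r**2 - 9 = -9 - H*r**2)
-91 - g(-8, U(-4, X(-3))) = -91 - (-9 - 1*(-14/5 + 5)*(-8)**2) = -91 - (-9 - 1*11/5*64) = -91 - (-9 - 704/5) = -91 - 1*(-749/5) = -91 + 749/5 = 294/5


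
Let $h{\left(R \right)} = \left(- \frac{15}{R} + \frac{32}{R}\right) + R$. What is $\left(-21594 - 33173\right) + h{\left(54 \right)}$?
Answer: $- \frac{2954485}{54} \approx -54713.0$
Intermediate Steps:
$h{\left(R \right)} = R + \frac{17}{R}$ ($h{\left(R \right)} = \frac{17}{R} + R = R + \frac{17}{R}$)
$\left(-21594 - 33173\right) + h{\left(54 \right)} = \left(-21594 - 33173\right) + \left(54 + \frac{17}{54}\right) = -54767 + \left(54 + 17 \cdot \frac{1}{54}\right) = -54767 + \left(54 + \frac{17}{54}\right) = -54767 + \frac{2933}{54} = - \frac{2954485}{54}$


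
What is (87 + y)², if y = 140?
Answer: 51529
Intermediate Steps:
(87 + y)² = (87 + 140)² = 227² = 51529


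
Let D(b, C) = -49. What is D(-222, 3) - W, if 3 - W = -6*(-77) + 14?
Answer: 424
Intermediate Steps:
W = -473 (W = 3 - (-6*(-77) + 14) = 3 - (462 + 14) = 3 - 1*476 = 3 - 476 = -473)
D(-222, 3) - W = -49 - 1*(-473) = -49 + 473 = 424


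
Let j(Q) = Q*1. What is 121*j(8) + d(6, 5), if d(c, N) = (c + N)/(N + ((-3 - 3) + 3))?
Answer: 1947/2 ≈ 973.50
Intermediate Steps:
j(Q) = Q
d(c, N) = (N + c)/(-3 + N) (d(c, N) = (N + c)/(N + (-6 + 3)) = (N + c)/(N - 3) = (N + c)/(-3 + N))
121*j(8) + d(6, 5) = 121*8 + (5 + 6)/(-3 + 5) = 968 + 11/2 = 1947/2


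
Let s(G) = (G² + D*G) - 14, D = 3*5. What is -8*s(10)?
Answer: -1888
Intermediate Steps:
D = 15
s(G) = -14 + G² + 15*G (s(G) = (G² + 15*G) - 14 = -14 + G² + 15*G)
-8*s(10) = -8*(-14 + 10² + 15*10) = -8*(-14 + 100 + 150) = -8*236 = -1888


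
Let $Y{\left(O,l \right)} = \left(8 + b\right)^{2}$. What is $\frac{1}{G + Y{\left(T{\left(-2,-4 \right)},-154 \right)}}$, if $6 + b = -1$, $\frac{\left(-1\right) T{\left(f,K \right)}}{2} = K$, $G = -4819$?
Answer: $- \frac{1}{4818} \approx -0.00020756$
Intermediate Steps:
$T{\left(f,K \right)} = - 2 K$
$b = -7$ ($b = -6 - 1 = -7$)
$Y{\left(O,l \right)} = 1$ ($Y{\left(O,l \right)} = \left(8 - 7\right)^{2} = 1^{2} = 1$)
$\frac{1}{G + Y{\left(T{\left(-2,-4 \right)},-154 \right)}} = \frac{1}{-4819 + 1} = \frac{1}{-4818} = - \frac{1}{4818}$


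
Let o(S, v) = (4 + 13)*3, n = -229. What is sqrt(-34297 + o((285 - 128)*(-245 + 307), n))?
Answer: I*sqrt(34246) ≈ 185.06*I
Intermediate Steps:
o(S, v) = 51 (o(S, v) = 17*3 = 51)
sqrt(-34297 + o((285 - 128)*(-245 + 307), n)) = sqrt(-34297 + 51) = sqrt(-34246) = I*sqrt(34246)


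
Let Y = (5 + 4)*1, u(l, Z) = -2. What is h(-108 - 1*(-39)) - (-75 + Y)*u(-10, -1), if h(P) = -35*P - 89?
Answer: 2194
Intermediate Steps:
h(P) = -89 - 35*P
Y = 9 (Y = 9*1 = 9)
h(-108 - 1*(-39)) - (-75 + Y)*u(-10, -1) = (-89 - 35*(-108 - 1*(-39))) - (-75 + 9)*(-2) = (-89 - 35*(-108 + 39)) - (-66)*(-2) = (-89 - 35*(-69)) - 1*132 = (-89 + 2415) - 132 = 2326 - 132 = 2194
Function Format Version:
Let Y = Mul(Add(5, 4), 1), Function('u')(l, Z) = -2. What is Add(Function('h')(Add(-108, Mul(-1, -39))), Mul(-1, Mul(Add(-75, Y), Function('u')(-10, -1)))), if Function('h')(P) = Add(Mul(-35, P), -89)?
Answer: 2194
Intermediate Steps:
Function('h')(P) = Add(-89, Mul(-35, P))
Y = 9 (Y = Mul(9, 1) = 9)
Add(Function('h')(Add(-108, Mul(-1, -39))), Mul(-1, Mul(Add(-75, Y), Function('u')(-10, -1)))) = Add(Add(-89, Mul(-35, Add(-108, Mul(-1, -39)))), Mul(-1, Mul(Add(-75, 9), -2))) = Add(Add(-89, Mul(-35, Add(-108, 39))), Mul(-1, Mul(-66, -2))) = Add(Add(-89, Mul(-35, -69)), Mul(-1, 132)) = Add(Add(-89, 2415), -132) = Add(2326, -132) = 2194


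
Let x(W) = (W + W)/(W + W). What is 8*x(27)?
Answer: 8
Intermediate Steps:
x(W) = 1 (x(W) = (2*W)/((2*W)) = (2*W)*(1/(2*W)) = 1)
8*x(27) = 8*1 = 8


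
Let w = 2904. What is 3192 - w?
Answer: 288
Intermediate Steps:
3192 - w = 3192 - 1*2904 = 3192 - 2904 = 288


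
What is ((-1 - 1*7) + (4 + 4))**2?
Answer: 0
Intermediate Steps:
((-1 - 1*7) + (4 + 4))**2 = ((-1 - 7) + 8)**2 = (-8 + 8)**2 = 0**2 = 0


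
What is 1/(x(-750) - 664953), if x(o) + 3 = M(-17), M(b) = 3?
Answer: -1/664953 ≈ -1.5039e-6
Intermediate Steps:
x(o) = 0 (x(o) = -3 + 3 = 0)
1/(x(-750) - 664953) = 1/(0 - 664953) = 1/(-664953) = -1/664953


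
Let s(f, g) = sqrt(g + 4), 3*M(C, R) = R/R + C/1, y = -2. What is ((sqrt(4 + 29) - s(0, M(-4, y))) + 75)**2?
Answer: (75 + sqrt(33) - sqrt(3))**2 ≈ 6243.0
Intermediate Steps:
M(C, R) = 1/3 + C/3 (M(C, R) = (R/R + C/1)/3 = (1 + C*1)/3 = (1 + C)/3 = 1/3 + C/3)
s(f, g) = sqrt(4 + g)
((sqrt(4 + 29) - s(0, M(-4, y))) + 75)**2 = ((sqrt(4 + 29) - sqrt(4 + (1/3 + (1/3)*(-4)))) + 75)**2 = ((sqrt(33) - sqrt(4 + (1/3 - 4/3))) + 75)**2 = ((sqrt(33) - sqrt(4 - 1)) + 75)**2 = ((sqrt(33) - sqrt(3)) + 75)**2 = (75 + sqrt(33) - sqrt(3))**2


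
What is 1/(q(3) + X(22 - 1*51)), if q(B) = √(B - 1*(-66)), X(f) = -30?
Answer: -10/277 - √69/831 ≈ -0.046097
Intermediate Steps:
q(B) = √(66 + B) (q(B) = √(B + 66) = √(66 + B))
1/(q(3) + X(22 - 1*51)) = 1/(√(66 + 3) - 30) = 1/(√69 - 30) = 1/(-30 + √69)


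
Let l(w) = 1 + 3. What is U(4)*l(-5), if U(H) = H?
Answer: 16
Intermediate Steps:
l(w) = 4
U(4)*l(-5) = 4*4 = 16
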